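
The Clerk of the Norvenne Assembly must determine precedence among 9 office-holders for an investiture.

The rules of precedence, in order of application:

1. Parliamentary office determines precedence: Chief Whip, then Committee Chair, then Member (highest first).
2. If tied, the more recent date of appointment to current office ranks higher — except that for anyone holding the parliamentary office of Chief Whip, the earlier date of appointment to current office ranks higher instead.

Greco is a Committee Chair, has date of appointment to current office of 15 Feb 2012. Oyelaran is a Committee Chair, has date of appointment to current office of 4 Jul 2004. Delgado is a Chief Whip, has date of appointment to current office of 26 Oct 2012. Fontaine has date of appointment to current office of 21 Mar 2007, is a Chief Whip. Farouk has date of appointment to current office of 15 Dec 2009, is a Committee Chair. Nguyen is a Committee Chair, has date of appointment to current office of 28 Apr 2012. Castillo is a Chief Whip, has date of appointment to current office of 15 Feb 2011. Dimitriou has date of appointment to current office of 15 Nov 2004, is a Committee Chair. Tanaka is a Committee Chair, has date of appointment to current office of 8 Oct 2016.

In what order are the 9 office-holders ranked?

By parliamentary office: Fontaine, Castillo and Delgado (Chief Whip); then Tanaka, Nguyen, Greco, Farouk, Dimitriou and Oyelaran (Committee Chair).
Among Fontaine, Castillo and Delgado, by date of appointment to current office (earlier first) (reversed rule for this group): Fontaine (21 Mar 2007) before Castillo (15 Feb 2011) before Delgado (26 Oct 2012).
Among Tanaka, Nguyen, Greco, Farouk, Dimitriou and Oyelaran, by date of appointment to current office (later first): Tanaka (8 Oct 2016) before Nguyen (28 Apr 2012) before Greco (15 Feb 2012) before Farouk (15 Dec 2009) before Dimitriou (15 Nov 2004) before Oyelaran (4 Jul 2004).
Full order: Fontaine, Castillo, Delgado, Tanaka, Nguyen, Greco, Farouk, Dimitriou, Oyelaran.

Fontaine, Castillo, Delgado, Tanaka, Nguyen, Greco, Farouk, Dimitriou, Oyelaran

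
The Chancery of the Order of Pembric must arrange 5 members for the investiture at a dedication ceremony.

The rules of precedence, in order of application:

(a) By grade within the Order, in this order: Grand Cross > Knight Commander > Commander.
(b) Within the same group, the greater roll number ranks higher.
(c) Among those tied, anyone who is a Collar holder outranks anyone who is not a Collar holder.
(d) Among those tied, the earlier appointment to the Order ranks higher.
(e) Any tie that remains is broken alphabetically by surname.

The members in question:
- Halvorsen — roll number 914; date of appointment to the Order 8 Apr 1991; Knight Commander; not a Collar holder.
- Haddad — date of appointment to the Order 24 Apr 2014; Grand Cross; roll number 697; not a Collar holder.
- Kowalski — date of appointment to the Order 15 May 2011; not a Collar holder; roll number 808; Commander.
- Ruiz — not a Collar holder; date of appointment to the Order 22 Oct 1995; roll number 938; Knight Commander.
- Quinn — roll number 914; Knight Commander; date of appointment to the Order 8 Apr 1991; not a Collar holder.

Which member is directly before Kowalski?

Quinn

By grade within the Order: Haddad (Grand Cross); then Ruiz, Halvorsen and Quinn (Knight Commander); then Kowalski (Commander).
Among Ruiz, Halvorsen and Quinn, by roll number (higher first): Ruiz (938) before Halvorsen and Quinn (914).
Halvorsen and Quinn are each not a Collar holder, so the next rule applies.
Halvorsen and Quinn both have date of appointment to the Order 8 Apr 1991, so the next rule applies.
Among Halvorsen and Quinn, alphabetically by surname: Halvorsen before Quinn.
Order: Haddad, Ruiz, Halvorsen, Quinn, Kowalski.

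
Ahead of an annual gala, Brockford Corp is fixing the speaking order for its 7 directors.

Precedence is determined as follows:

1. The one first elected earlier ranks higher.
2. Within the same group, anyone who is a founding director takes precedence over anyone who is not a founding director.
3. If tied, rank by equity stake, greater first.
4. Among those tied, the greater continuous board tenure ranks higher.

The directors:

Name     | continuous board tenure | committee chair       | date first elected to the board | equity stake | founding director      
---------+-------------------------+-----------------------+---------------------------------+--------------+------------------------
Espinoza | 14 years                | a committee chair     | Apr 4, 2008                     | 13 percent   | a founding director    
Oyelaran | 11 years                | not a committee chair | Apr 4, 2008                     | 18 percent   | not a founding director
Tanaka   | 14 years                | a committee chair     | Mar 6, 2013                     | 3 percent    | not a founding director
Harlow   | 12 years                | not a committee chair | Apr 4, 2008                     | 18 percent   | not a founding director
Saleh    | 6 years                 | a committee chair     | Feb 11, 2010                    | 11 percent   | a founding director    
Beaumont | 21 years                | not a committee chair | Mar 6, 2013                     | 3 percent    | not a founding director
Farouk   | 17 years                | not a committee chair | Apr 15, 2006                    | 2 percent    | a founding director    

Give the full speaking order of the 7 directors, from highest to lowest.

Farouk, Espinoza, Harlow, Oyelaran, Saleh, Beaumont, Tanaka

By date first elected to the board (earlier first): Farouk (Apr 15, 2006); then Espinoza, Harlow and Oyelaran (each Apr 4, 2008); then Saleh (Feb 11, 2010); then Beaumont and Tanaka (both Mar 6, 2013).
Among Espinoza, Harlow and Oyelaran, a founding director before not a founding director: Espinoza (a founding director) before Harlow and Oyelaran (not a founding director).
Harlow and Oyelaran both have equity stake 18 percent, so the next rule applies.
Among Harlow and Oyelaran, by continuous board tenure (higher first): Harlow (12 years) before Oyelaran (11 years).
Beaumont and Tanaka are each not a founding director, so the next rule applies.
Beaumont and Tanaka both have equity stake 3 percent, so the next rule applies.
Among Beaumont and Tanaka, by continuous board tenure (higher first): Beaumont (21 years) before Tanaka (14 years).
Full order: Farouk, Espinoza, Harlow, Oyelaran, Saleh, Beaumont, Tanaka.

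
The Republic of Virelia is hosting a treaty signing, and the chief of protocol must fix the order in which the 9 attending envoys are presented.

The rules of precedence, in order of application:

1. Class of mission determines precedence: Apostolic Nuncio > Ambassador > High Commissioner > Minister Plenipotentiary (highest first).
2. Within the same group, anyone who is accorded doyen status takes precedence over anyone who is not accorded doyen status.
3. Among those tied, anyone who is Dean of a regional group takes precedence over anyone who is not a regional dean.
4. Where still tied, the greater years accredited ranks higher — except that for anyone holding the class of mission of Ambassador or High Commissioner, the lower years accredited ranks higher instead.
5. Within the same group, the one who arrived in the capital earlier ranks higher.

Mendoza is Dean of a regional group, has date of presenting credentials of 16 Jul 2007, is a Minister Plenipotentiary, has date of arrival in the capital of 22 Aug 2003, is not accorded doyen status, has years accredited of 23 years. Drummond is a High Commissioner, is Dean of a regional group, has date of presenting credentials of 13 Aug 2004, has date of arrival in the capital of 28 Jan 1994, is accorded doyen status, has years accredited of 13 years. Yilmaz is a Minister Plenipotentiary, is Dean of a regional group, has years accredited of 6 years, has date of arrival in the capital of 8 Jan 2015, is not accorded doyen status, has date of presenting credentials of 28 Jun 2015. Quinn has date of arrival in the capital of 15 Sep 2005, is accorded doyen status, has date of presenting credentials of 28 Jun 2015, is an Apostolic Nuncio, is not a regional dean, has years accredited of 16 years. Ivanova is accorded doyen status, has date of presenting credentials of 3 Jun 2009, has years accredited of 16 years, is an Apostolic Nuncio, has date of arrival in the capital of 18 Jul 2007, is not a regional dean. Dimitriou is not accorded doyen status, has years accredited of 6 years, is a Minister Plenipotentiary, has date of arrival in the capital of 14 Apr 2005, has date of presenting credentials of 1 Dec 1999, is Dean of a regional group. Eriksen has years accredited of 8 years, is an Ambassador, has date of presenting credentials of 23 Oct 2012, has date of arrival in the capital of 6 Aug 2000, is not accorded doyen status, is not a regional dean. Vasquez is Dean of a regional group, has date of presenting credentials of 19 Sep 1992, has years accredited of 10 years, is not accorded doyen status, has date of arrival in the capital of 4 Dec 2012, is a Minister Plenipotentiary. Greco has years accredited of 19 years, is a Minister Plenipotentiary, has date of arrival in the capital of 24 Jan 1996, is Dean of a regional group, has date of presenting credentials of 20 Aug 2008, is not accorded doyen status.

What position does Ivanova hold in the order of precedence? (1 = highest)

By class of mission: Quinn and Ivanova (Apostolic Nuncio); then Eriksen (Ambassador); then Drummond (High Commissioner); then Mendoza, Greco, Vasquez, Dimitriou and Yilmaz (Minister Plenipotentiary).
Quinn and Ivanova are each accorded doyen status, so the next rule applies.
Quinn and Ivanova are each not a regional dean, so the next rule applies.
Quinn and Ivanova both have years accredited 16 years, so the next rule applies.
Among Quinn and Ivanova, by date of arrival in the capital (earlier first): Quinn (15 Sep 2005) before Ivanova (18 Jul 2007).
Mendoza, Greco, Vasquez, Dimitriou and Yilmaz are each not accorded doyen status, so the next rule applies.
Mendoza, Greco, Vasquez, Dimitriou and Yilmaz are each Dean of a regional group, so the next rule applies.
Among Mendoza, Greco, Vasquez, Dimitriou and Yilmaz, by years accredited (higher first): Mendoza (23 years) before Greco (19 years) before Vasquez (10 years) before Dimitriou and Yilmaz (6 years).
Among Dimitriou and Yilmaz, by date of arrival in the capital (earlier first): Dimitriou (14 Apr 2005) before Yilmaz (8 Jan 2015).
Order: Quinn, Ivanova, Eriksen, Drummond, Mendoza, Greco, Vasquez, Dimitriou, Yilmaz. So position 2.

2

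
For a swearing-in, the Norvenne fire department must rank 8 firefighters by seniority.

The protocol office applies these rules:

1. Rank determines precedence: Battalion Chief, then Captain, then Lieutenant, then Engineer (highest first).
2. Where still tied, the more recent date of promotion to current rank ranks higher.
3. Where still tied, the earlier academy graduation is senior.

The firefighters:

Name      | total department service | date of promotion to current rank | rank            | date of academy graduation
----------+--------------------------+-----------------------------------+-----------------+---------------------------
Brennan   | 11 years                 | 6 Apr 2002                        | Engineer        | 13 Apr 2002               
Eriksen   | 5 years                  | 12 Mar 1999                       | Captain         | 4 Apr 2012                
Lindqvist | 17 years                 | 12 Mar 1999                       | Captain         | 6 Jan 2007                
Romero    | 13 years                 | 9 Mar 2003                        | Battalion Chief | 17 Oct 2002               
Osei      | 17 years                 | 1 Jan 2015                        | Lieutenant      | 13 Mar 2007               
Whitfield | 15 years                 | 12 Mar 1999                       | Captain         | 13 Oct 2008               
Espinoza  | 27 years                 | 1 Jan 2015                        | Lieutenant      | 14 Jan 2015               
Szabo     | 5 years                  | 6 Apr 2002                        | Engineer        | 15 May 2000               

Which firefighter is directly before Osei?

By rank: Romero (Battalion Chief); then Lindqvist, Whitfield and Eriksen (Captain); then Osei and Espinoza (Lieutenant); then Szabo and Brennan (Engineer).
Lindqvist, Whitfield and Eriksen all have date of promotion to current rank 12 Mar 1999, so the next rule applies.
Among Lindqvist, Whitfield and Eriksen, by date of academy graduation (earlier first): Lindqvist (6 Jan 2007) before Whitfield (13 Oct 2008) before Eriksen (4 Apr 2012).
Osei and Espinoza both have date of promotion to current rank 1 Jan 2015, so the next rule applies.
Among Osei and Espinoza, by date of academy graduation (earlier first): Osei (13 Mar 2007) before Espinoza (14 Jan 2015).
Szabo and Brennan both have date of promotion to current rank 6 Apr 2002, so the next rule applies.
Among Szabo and Brennan, by date of academy graduation (earlier first): Szabo (15 May 2000) before Brennan (13 Apr 2002).
Order: Romero, Lindqvist, Whitfield, Eriksen, Osei, Espinoza, Szabo, Brennan.

Eriksen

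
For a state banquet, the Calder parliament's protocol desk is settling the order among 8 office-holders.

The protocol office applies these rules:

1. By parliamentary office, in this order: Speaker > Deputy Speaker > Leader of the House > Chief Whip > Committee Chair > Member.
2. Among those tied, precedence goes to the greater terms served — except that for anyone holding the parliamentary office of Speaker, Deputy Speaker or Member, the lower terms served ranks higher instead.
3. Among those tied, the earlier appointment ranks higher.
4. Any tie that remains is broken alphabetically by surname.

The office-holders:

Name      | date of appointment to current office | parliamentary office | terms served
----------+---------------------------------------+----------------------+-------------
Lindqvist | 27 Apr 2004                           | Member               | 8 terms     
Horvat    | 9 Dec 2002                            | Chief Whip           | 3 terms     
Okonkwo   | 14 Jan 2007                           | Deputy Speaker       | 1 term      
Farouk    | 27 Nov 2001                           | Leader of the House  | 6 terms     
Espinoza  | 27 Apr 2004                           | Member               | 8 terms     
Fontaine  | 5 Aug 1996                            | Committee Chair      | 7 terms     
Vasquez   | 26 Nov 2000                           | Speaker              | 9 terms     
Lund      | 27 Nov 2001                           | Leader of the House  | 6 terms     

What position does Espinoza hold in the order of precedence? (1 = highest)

7

By parliamentary office: Vasquez (Speaker); then Okonkwo (Deputy Speaker); then Farouk and Lund (Leader of the House); then Horvat (Chief Whip); then Fontaine (Committee Chair); then Espinoza and Lindqvist (Member).
Farouk and Lund both have terms served 6 terms, so the next rule applies.
Farouk and Lund both have date of appointment to current office 27 Nov 2001, so the next rule applies.
Among Farouk and Lund, alphabetically by surname: Farouk before Lund.
Espinoza and Lindqvist both have terms served 8 terms, so the next rule applies.
Espinoza and Lindqvist both have date of appointment to current office 27 Apr 2004, so the next rule applies.
Among Espinoza and Lindqvist, alphabetically by surname: Espinoza before Lindqvist.
Order: Vasquez, Okonkwo, Farouk, Lund, Horvat, Fontaine, Espinoza, Lindqvist. So position 7.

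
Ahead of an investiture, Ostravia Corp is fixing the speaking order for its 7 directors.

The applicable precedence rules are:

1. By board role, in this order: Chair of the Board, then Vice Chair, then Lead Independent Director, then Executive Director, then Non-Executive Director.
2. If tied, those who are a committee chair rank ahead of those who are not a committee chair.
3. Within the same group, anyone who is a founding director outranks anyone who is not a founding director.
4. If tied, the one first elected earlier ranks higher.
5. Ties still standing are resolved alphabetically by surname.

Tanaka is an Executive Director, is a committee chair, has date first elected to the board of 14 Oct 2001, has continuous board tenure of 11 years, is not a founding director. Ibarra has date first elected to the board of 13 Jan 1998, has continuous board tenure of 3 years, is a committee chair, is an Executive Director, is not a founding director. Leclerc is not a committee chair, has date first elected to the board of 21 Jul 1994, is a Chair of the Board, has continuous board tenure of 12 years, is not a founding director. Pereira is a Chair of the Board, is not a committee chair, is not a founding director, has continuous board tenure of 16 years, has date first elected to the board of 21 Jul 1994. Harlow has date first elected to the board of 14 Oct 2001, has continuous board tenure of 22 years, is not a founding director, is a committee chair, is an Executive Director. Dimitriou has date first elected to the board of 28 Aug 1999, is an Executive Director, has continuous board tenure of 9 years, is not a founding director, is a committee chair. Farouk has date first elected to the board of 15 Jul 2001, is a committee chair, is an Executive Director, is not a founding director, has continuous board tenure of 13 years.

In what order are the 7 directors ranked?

By board role: Leclerc and Pereira (Chair of the Board); then Ibarra, Dimitriou, Farouk, Harlow and Tanaka (Executive Director).
Leclerc and Pereira are each not a committee chair, so the next rule applies.
Leclerc and Pereira are each not a founding director, so the next rule applies.
Leclerc and Pereira both have date first elected to the board 21 Jul 1994, so the next rule applies.
Among Leclerc and Pereira, alphabetically by surname: Leclerc before Pereira.
Ibarra, Dimitriou, Farouk, Harlow and Tanaka are each a committee chair, so the next rule applies.
Ibarra, Dimitriou, Farouk, Harlow and Tanaka are each not a founding director, so the next rule applies.
Among Ibarra, Dimitriou, Farouk, Harlow and Tanaka, by date first elected to the board (earlier first): Ibarra (13 Jan 1998) before Dimitriou (28 Aug 1999) before Farouk (15 Jul 2001) before Harlow and Tanaka (14 Oct 2001).
Among Harlow and Tanaka, alphabetically by surname: Harlow before Tanaka.
Full order: Leclerc, Pereira, Ibarra, Dimitriou, Farouk, Harlow, Tanaka.

Leclerc, Pereira, Ibarra, Dimitriou, Farouk, Harlow, Tanaka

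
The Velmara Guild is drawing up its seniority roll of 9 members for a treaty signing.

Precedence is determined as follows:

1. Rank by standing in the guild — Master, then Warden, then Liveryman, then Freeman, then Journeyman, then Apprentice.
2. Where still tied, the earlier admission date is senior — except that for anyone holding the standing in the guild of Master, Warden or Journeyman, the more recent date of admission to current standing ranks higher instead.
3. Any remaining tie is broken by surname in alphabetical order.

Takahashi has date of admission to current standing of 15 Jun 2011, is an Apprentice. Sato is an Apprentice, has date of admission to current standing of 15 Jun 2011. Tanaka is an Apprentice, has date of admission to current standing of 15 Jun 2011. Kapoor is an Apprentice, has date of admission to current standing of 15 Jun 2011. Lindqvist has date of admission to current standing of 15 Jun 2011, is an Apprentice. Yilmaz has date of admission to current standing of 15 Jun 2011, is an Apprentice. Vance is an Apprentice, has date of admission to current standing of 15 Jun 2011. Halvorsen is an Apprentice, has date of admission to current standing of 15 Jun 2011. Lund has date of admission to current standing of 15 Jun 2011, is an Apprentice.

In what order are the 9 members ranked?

By standing in the guild: Halvorsen, Kapoor, Lindqvist, Lund, Sato, Takahashi, Tanaka, Vance and Yilmaz (Apprentice).
Halvorsen, Kapoor, Lindqvist, Lund, Sato, Takahashi, Tanaka, Vance and Yilmaz all have date of admission to current standing 15 Jun 2011, so the next rule applies.
Among Halvorsen, Kapoor, Lindqvist, Lund, Sato, Takahashi, Tanaka, Vance and Yilmaz, alphabetically by surname: Halvorsen before Kapoor before Lindqvist before Lund before Sato before Takahashi before Tanaka before Vance before Yilmaz.
Full order: Halvorsen, Kapoor, Lindqvist, Lund, Sato, Takahashi, Tanaka, Vance, Yilmaz.

Halvorsen, Kapoor, Lindqvist, Lund, Sato, Takahashi, Tanaka, Vance, Yilmaz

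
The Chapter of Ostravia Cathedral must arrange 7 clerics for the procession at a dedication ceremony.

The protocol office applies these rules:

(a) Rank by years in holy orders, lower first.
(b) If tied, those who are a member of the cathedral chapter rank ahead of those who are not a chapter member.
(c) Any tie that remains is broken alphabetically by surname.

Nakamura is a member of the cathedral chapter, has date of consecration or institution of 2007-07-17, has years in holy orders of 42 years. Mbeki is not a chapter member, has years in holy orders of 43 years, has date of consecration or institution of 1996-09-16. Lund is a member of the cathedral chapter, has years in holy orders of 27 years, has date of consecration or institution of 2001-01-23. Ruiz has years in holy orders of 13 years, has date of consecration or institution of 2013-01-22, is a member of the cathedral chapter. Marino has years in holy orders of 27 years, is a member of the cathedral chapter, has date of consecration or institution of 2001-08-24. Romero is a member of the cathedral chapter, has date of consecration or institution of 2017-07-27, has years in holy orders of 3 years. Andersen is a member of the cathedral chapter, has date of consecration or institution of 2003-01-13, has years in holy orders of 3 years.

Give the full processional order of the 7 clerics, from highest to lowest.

Andersen, Romero, Ruiz, Lund, Marino, Nakamura, Mbeki

By years in holy orders (lower first): Andersen and Romero (both 3 years); then Ruiz (13 years); then Lund and Marino (both 27 years); then Nakamura (42 years); then Mbeki (43 years).
Andersen and Romero are each a member of the cathedral chapter, so the next rule applies.
Among Andersen and Romero, alphabetically by surname: Andersen before Romero.
Lund and Marino are each a member of the cathedral chapter, so the next rule applies.
Among Lund and Marino, alphabetically by surname: Lund before Marino.
Full order: Andersen, Romero, Ruiz, Lund, Marino, Nakamura, Mbeki.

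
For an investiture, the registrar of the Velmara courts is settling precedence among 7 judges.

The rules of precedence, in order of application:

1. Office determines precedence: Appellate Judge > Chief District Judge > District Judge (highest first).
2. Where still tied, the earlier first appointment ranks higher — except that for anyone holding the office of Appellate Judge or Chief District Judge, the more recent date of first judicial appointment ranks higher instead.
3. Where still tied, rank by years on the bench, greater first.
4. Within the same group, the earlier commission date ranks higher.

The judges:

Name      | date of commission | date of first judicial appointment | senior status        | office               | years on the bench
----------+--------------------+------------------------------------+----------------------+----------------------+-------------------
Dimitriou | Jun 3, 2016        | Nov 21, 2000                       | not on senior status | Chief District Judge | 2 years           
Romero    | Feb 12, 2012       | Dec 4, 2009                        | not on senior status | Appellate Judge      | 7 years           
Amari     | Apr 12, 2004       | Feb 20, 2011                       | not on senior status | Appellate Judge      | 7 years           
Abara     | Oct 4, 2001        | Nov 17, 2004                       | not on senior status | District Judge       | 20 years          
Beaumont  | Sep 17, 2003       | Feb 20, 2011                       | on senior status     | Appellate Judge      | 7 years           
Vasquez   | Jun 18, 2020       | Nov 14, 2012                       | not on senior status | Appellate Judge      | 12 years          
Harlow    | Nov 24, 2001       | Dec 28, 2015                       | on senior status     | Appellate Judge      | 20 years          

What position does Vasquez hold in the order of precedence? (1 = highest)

By office: Harlow, Vasquez, Beaumont, Amari and Romero (Appellate Judge); then Dimitriou (Chief District Judge); then Abara (District Judge).
Among Harlow, Vasquez, Beaumont, Amari and Romero, by date of first judicial appointment (later first) (reversed rule for this group): Harlow (Dec 28, 2015) before Vasquez (Nov 14, 2012) before Beaumont and Amari (Feb 20, 2011) before Romero (Dec 4, 2009).
Beaumont and Amari both have years on the bench 7 years, so the next rule applies.
Among Beaumont and Amari, by date of commission (earlier first): Beaumont (Sep 17, 2003) before Amari (Apr 12, 2004).
Order: Harlow, Vasquez, Beaumont, Amari, Romero, Dimitriou, Abara. So position 2.

2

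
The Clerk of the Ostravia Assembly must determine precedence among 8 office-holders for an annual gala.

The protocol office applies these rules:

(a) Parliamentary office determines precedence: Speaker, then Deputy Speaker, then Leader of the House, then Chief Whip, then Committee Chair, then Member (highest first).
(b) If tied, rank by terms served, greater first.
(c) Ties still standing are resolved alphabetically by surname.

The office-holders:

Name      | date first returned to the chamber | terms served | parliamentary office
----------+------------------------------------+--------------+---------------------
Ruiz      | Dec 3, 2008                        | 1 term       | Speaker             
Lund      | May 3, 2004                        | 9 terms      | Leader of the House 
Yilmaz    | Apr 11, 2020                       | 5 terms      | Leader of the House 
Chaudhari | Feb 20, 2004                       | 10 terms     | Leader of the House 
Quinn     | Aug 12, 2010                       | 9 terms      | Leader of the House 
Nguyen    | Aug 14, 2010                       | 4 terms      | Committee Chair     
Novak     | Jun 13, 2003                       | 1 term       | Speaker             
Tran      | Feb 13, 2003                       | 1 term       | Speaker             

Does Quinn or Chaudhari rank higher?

By parliamentary office: Novak, Ruiz and Tran (Speaker); then Chaudhari, Lund, Quinn and Yilmaz (Leader of the House); then Nguyen (Committee Chair).
Novak, Ruiz and Tran all have terms served 1 term, so the next rule applies.
Among Novak, Ruiz and Tran, alphabetically by surname: Novak before Ruiz before Tran.
Among Chaudhari, Lund, Quinn and Yilmaz, by terms served (higher first): Chaudhari (10 terms) before Lund and Quinn (9 terms) before Yilmaz (5 terms).
Among Lund and Quinn, alphabetically by surname: Lund before Quinn.
So Chaudhari takes precedence.

Chaudhari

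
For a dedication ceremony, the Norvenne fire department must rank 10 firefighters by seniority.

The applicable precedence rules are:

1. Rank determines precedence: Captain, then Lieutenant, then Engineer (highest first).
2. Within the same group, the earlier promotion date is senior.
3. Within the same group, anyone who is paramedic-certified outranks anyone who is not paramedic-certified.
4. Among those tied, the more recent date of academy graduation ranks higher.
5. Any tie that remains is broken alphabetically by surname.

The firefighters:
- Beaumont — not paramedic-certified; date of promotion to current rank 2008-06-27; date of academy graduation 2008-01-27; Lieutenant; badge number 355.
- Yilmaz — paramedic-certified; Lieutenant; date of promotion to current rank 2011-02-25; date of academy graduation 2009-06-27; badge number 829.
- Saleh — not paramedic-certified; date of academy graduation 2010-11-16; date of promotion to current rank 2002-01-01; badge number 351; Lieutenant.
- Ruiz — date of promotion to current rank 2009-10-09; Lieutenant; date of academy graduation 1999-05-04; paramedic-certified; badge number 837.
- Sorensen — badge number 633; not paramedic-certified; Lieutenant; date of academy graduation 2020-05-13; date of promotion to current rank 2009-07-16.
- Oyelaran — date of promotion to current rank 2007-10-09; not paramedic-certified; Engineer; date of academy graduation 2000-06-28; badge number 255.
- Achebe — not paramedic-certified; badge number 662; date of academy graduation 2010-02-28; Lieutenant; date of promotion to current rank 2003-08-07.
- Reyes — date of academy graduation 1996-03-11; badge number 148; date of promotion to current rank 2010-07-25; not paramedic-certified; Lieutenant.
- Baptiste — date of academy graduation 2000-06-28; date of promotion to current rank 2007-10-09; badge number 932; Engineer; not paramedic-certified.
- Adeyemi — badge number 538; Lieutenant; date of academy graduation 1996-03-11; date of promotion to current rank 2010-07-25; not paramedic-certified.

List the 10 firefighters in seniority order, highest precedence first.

Saleh, Achebe, Beaumont, Sorensen, Ruiz, Adeyemi, Reyes, Yilmaz, Baptiste, Oyelaran

By rank: Saleh, Achebe, Beaumont, Sorensen, Ruiz, Adeyemi, Reyes and Yilmaz (Lieutenant); then Baptiste and Oyelaran (Engineer).
Among Saleh, Achebe, Beaumont, Sorensen, Ruiz, Adeyemi, Reyes and Yilmaz, by date of promotion to current rank (earlier first): Saleh (2002-01-01) before Achebe (2003-08-07) before Beaumont (2008-06-27) before Sorensen (2009-07-16) before Ruiz (2009-10-09) before Adeyemi and Reyes (2010-07-25) before Yilmaz (2011-02-25).
Adeyemi and Reyes are each not paramedic-certified, so the next rule applies.
Adeyemi and Reyes both have date of academy graduation 1996-03-11, so the next rule applies.
Among Adeyemi and Reyes, alphabetically by surname: Adeyemi before Reyes.
Baptiste and Oyelaran both have date of promotion to current rank 2007-10-09, so the next rule applies.
Baptiste and Oyelaran are each not paramedic-certified, so the next rule applies.
Baptiste and Oyelaran both have date of academy graduation 2000-06-28, so the next rule applies.
Among Baptiste and Oyelaran, alphabetically by surname: Baptiste before Oyelaran.
Full order: Saleh, Achebe, Beaumont, Sorensen, Ruiz, Adeyemi, Reyes, Yilmaz, Baptiste, Oyelaran.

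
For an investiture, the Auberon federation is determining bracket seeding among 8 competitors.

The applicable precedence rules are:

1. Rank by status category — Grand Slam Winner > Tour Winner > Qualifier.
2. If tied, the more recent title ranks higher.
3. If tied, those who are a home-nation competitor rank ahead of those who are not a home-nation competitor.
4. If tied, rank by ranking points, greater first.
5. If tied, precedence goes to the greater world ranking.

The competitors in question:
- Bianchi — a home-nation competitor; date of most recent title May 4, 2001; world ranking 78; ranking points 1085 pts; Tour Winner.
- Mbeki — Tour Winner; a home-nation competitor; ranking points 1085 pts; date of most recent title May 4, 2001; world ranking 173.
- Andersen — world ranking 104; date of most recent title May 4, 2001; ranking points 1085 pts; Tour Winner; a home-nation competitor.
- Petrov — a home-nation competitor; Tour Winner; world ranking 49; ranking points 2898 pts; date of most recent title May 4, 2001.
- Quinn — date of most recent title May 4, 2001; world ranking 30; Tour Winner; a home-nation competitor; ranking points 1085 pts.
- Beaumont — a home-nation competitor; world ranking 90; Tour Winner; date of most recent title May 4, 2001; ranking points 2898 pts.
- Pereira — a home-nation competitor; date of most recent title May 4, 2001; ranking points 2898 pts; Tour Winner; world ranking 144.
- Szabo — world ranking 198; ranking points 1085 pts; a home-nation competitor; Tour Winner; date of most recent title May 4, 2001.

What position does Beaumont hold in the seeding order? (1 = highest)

By status category: Pereira, Beaumont, Petrov, Szabo, Mbeki, Andersen, Bianchi and Quinn (Tour Winner).
Pereira, Beaumont, Petrov, Szabo, Mbeki, Andersen, Bianchi and Quinn all have date of most recent title May 4, 2001, so the next rule applies.
Pereira, Beaumont, Petrov, Szabo, Mbeki, Andersen, Bianchi and Quinn are each a home-nation competitor, so the next rule applies.
Among Pereira, Beaumont, Petrov, Szabo, Mbeki, Andersen, Bianchi and Quinn, by ranking points (higher first): Pereira, Beaumont and Petrov (2898 pts) before Szabo, Mbeki, Andersen, Bianchi and Quinn (1085 pts).
Among Pereira, Beaumont and Petrov, by world ranking (higher first): Pereira (144) before Beaumont (90) before Petrov (49).
Among Szabo, Mbeki, Andersen, Bianchi and Quinn, by world ranking (higher first): Szabo (198) before Mbeki (173) before Andersen (104) before Bianchi (78) before Quinn (30).
Order: Pereira, Beaumont, Petrov, Szabo, Mbeki, Andersen, Bianchi, Quinn. So position 2.

2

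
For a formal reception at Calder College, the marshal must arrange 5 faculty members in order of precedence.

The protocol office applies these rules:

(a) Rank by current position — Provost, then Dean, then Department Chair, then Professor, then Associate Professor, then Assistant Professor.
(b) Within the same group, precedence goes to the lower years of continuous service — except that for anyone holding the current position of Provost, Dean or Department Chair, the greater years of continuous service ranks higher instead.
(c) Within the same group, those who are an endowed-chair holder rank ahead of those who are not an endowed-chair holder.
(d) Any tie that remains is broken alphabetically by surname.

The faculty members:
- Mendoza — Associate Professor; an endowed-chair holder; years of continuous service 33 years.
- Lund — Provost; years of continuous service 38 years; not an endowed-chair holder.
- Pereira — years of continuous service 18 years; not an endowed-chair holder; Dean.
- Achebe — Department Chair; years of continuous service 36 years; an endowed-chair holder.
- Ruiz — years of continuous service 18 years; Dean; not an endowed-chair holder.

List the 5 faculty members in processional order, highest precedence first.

By current position: Lund (Provost); then Pereira and Ruiz (Dean); then Achebe (Department Chair); then Mendoza (Associate Professor).
Pereira and Ruiz both have years of continuous service 18 years, so the next rule applies.
Pereira and Ruiz are each not an endowed-chair holder, so the next rule applies.
Among Pereira and Ruiz, alphabetically by surname: Pereira before Ruiz.
Full order: Lund, Pereira, Ruiz, Achebe, Mendoza.

Lund, Pereira, Ruiz, Achebe, Mendoza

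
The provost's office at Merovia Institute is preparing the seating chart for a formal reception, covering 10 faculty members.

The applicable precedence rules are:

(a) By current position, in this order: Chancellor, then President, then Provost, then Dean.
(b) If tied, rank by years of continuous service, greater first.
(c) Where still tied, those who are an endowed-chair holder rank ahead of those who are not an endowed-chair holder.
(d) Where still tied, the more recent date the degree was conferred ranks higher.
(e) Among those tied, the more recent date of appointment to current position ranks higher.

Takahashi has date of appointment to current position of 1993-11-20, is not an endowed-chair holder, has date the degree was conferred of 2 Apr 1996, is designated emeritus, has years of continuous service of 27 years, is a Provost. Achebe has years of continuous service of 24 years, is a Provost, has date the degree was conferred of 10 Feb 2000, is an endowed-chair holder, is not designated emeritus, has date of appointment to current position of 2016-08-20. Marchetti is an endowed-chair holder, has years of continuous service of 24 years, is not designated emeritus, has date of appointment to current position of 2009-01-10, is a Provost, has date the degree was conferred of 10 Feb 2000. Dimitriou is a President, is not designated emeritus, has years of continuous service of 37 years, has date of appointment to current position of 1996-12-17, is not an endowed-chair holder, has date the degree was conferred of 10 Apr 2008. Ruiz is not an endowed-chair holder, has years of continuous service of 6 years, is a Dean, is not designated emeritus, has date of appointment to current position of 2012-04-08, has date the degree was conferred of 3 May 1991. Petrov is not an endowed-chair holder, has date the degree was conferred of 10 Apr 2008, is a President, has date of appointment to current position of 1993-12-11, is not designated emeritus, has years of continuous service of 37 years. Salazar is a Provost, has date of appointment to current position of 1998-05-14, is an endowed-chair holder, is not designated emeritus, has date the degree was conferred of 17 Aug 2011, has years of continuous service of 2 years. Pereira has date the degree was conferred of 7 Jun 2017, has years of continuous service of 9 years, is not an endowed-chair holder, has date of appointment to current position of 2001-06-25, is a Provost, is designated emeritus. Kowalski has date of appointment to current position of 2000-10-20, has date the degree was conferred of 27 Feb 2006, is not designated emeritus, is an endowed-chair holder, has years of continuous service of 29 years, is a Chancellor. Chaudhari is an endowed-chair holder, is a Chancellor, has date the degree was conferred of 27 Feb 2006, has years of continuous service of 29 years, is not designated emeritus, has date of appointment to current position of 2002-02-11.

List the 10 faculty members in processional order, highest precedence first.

By current position: Chaudhari and Kowalski (Chancellor); then Dimitriou and Petrov (President); then Takahashi, Achebe, Marchetti, Pereira and Salazar (Provost); then Ruiz (Dean).
Chaudhari and Kowalski both have years of continuous service 29 years, so the next rule applies.
Chaudhari and Kowalski are each an endowed-chair holder, so the next rule applies.
Chaudhari and Kowalski both have date the degree was conferred 27 Feb 2006, so the next rule applies.
Among Chaudhari and Kowalski, by date of appointment to current position (later first): Chaudhari (2002-02-11) before Kowalski (2000-10-20).
Dimitriou and Petrov both have years of continuous service 37 years, so the next rule applies.
Dimitriou and Petrov are each not an endowed-chair holder, so the next rule applies.
Dimitriou and Petrov both have date the degree was conferred 10 Apr 2008, so the next rule applies.
Among Dimitriou and Petrov, by date of appointment to current position (later first): Dimitriou (1996-12-17) before Petrov (1993-12-11).
Among Takahashi, Achebe, Marchetti, Pereira and Salazar, by years of continuous service (higher first): Takahashi (27 years) before Achebe and Marchetti (24 years) before Pereira (9 years) before Salazar (2 years).
Achebe and Marchetti are each an endowed-chair holder, so the next rule applies.
Achebe and Marchetti both have date the degree was conferred 10 Feb 2000, so the next rule applies.
Among Achebe and Marchetti, by date of appointment to current position (later first): Achebe (2016-08-20) before Marchetti (2009-01-10).
Full order: Chaudhari, Kowalski, Dimitriou, Petrov, Takahashi, Achebe, Marchetti, Pereira, Salazar, Ruiz.

Chaudhari, Kowalski, Dimitriou, Petrov, Takahashi, Achebe, Marchetti, Pereira, Salazar, Ruiz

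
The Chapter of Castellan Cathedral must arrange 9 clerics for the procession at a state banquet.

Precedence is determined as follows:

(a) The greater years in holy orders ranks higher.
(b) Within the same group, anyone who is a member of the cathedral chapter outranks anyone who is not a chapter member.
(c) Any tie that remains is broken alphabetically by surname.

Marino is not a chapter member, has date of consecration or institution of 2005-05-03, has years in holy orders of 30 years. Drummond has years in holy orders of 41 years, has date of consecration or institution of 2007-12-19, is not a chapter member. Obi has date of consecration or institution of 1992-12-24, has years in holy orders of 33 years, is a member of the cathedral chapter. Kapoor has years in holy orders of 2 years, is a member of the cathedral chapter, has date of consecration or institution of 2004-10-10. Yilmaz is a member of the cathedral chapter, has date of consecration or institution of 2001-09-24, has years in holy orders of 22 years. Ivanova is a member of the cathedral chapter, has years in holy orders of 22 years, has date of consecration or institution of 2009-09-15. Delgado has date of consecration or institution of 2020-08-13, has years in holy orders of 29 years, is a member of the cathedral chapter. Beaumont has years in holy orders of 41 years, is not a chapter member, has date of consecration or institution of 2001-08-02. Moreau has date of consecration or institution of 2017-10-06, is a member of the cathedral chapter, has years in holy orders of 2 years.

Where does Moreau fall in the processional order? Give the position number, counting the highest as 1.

By years in holy orders (higher first): Beaumont and Drummond (both 41 years); then Obi (33 years); then Marino (30 years); then Delgado (29 years); then Ivanova and Yilmaz (both 22 years); then Kapoor and Moreau (both 2 years).
Beaumont and Drummond are each not a chapter member, so the next rule applies.
Among Beaumont and Drummond, alphabetically by surname: Beaumont before Drummond.
Ivanova and Yilmaz are each a member of the cathedral chapter, so the next rule applies.
Among Ivanova and Yilmaz, alphabetically by surname: Ivanova before Yilmaz.
Kapoor and Moreau are each a member of the cathedral chapter, so the next rule applies.
Among Kapoor and Moreau, alphabetically by surname: Kapoor before Moreau.
Order: Beaumont, Drummond, Obi, Marino, Delgado, Ivanova, Yilmaz, Kapoor, Moreau. So position 9.

9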